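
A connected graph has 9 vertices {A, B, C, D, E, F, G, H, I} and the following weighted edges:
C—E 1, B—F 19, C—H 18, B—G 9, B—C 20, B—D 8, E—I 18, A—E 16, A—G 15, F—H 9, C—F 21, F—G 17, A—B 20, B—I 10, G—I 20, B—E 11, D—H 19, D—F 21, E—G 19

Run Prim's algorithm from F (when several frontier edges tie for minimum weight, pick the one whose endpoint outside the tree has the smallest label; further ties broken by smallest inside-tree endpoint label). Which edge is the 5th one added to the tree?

Prim's algorithm from F:
Step 1: cheapest edge leaving the tree is F—H (9); add H.
Step 2: cheapest edge leaving the tree is F—G (17); add G.
Step 3: cheapest edge leaving the tree is B—G (9); add B.
Step 4: cheapest edge leaving the tree is B—D (8); add D.
Step 5: cheapest edge leaving the tree is B—I (10); add I.
Step 6: cheapest edge leaving the tree is B—E (11); add E.
Step 7: cheapest edge leaving the tree is C—E (1); add C.
Step 8: cheapest edge leaving the tree is A—G (15); add A.
The 5th edge added is B—I.

B-I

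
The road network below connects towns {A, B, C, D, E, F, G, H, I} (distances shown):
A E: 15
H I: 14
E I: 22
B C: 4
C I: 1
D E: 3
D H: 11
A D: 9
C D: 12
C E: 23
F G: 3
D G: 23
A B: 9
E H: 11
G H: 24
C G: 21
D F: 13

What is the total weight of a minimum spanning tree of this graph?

53

Sort edges by weight, then run Kruskal:
C I (1): add — endpoints in different components.
D E (3): add — endpoints in different components.
F G (3): add — endpoints in different components.
B C (4): add — endpoints in different components.
A B (9): add — endpoints in different components.
A D (9): add — endpoints in different components.
D H (11): add — endpoints in different components.
E H (11): skip — E and H already connected.
C D (12): skip — C and D already connected.
D F (13): add — endpoints in different components.
MST edges: C I, D E, F G, B C, A B, A D, D H, D F; total weight 1+3+3+4+9+9+11+13 = 53.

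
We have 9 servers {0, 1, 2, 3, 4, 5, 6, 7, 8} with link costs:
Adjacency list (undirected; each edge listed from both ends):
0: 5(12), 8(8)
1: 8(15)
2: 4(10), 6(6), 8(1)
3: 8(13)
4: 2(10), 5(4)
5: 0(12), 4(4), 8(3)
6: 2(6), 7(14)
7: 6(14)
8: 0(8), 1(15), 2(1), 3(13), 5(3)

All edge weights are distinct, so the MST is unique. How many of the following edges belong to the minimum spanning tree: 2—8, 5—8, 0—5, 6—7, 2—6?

Kruskal: consider edges lightest-first.
2—8 (1): add — endpoints in different components.
5—8 (3): add — endpoints in different components.
4—5 (4): add — endpoints in different components.
2—6 (6): add — endpoints in different components.
0—8 (8): add — endpoints in different components.
2—4 (10): skip — 2 and 4 already connected.
0—5 (12): skip — 0 and 5 already connected.
3—8 (13): add — endpoints in different components.
6—7 (14): add — endpoints in different components.
1—8 (15): add — endpoints in different components.
MST edge set: {2—8, 5—8, 4—5, 2—6, 0—8, 3—8, 6—7, 1—8}.
Of the listed edges, {2—8, 5—8, 6—7, 2—6} are in the MST → 4.

4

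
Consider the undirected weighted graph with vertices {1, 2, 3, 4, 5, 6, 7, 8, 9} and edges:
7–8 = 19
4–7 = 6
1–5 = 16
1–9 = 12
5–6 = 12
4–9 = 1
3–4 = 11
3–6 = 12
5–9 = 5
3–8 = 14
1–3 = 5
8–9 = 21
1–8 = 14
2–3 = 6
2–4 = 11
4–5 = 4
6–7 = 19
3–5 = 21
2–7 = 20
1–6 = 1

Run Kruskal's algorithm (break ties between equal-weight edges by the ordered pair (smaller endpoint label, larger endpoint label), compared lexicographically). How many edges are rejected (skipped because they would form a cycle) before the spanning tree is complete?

Kruskal: consider edges lightest-first.
1–6 (1): add — endpoints in different components.
4–9 (1): add — endpoints in different components.
4–5 (4): add — endpoints in different components.
1–3 (5): add — endpoints in different components.
5–9 (5): skip — 5 and 9 already connected.
2–3 (6): add — endpoints in different components.
4–7 (6): add — endpoints in different components.
2–4 (11): add — endpoints in different components.
3–4 (11): skip — 3 and 4 already connected.
1–9 (12): skip — 1 and 9 already connected.
3–6 (12): skip — 3 and 6 already connected.
5–6 (12): skip — 5 and 6 already connected.
1–8 (14): add — endpoints in different components.
Edges rejected before the tree was complete: 5.

5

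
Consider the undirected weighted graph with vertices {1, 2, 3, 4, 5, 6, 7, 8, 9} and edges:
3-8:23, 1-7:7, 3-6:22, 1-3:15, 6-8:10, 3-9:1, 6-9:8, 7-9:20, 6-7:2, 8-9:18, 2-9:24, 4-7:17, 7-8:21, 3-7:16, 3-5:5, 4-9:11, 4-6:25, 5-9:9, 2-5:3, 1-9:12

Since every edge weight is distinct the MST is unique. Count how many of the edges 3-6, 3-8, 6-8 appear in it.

1

Kruskal: consider edges lightest-first.
3-9 (1): add — endpoints in different components.
6-7 (2): add — endpoints in different components.
2-5 (3): add — endpoints in different components.
3-5 (5): add — endpoints in different components.
1-7 (7): add — endpoints in different components.
6-9 (8): add — endpoints in different components.
5-9 (9): skip — 5 and 9 already connected.
6-8 (10): add — endpoints in different components.
4-9 (11): add — endpoints in different components.
MST edge set: {3-9, 6-7, 2-5, 3-5, 1-7, 6-9, 6-8, 4-9}.
Of the listed edges, {6-8} are in the MST → 1.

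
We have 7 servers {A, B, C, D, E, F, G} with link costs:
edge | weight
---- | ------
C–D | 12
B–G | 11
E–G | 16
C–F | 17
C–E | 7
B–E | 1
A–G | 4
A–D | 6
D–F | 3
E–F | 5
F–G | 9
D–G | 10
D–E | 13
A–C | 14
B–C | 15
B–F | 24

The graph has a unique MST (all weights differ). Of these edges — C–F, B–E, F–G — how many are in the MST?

1

Kruskal: consider edges lightest-first.
B–E (1): add — endpoints in different components.
D–F (3): add — endpoints in different components.
A–G (4): add — endpoints in different components.
E–F (5): add — endpoints in different components.
A–D (6): add — endpoints in different components.
C–E (7): add — endpoints in different components.
MST edge set: {B–E, D–F, A–G, E–F, A–D, C–E}.
Of the listed edges, {B–E} are in the MST → 1.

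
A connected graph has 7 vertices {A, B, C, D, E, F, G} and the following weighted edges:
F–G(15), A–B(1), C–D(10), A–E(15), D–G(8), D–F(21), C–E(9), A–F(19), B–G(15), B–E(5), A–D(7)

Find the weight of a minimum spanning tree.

45

Grow the tree from D using Prim:
Step 1: frontier [A–D 7, D–G 8, C–D 10, D–F 21] → take A–D (7); add A.
Step 2: frontier [A–B 1, A–E 15, A–F 19, D–G 8, C–D 10, D–F 21] → take A–B (1); add B.
Step 3: frontier [A–E 15, A–F 19, B–E 5, B–G 15, D–G 8, C–D 10, D–F 21] → take B–E (5); add E.
Step 4: frontier [A–F 19, B–G 15, D–G 8, C–D 10, D–F 21, C–E 9] → take D–G (8); add G.
Step 5: frontier [A–F 19, C–D 10, D–F 21, C–E 9, F–G 15] → take C–E (9); add C.
Step 6: frontier [A–F 19, D–F 21, F–G 15] → take F–G (15); add F.
MST edges: A–D, A–B, B–E, D–G, C–E, F–G; total weight 7+1+5+8+9+15 = 45.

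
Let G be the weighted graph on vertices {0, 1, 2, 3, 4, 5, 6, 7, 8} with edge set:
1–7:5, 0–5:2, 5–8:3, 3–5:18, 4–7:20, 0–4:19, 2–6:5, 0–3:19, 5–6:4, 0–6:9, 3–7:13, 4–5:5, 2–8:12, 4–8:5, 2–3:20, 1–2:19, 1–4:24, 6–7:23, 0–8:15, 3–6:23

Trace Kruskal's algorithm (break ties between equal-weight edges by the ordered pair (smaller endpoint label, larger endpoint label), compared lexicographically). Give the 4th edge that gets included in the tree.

1-7

Kruskal: consider edges lightest-first.
0–5 (2): add — endpoints in different components.
5–8 (3): add — endpoints in different components.
5–6 (4): add — endpoints in different components.
1–7 (5): add — endpoints in different components.
2–6 (5): add — endpoints in different components.
4–5 (5): add — endpoints in different components.
4–8 (5): skip — 4 and 8 already connected.
0–6 (9): skip — 0 and 6 already connected.
2–8 (12): skip — 2 and 8 already connected.
3–7 (13): add — endpoints in different components.
0–8 (15): skip — 0 and 8 already connected.
3–5 (18): add — endpoints in different components.
The 4th edge added is 1–7.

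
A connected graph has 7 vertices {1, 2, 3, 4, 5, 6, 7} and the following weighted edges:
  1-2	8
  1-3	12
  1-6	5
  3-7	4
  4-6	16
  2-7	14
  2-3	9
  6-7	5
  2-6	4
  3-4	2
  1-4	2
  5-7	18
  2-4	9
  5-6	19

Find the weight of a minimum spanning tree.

Prim, starting at 4.
Step 1: frontier [1-4 2, 3-4 2, 2-4 9, 4-6 16] → take 1-4 (2); add 1.
Step 2: frontier [1-6 5, 1-2 8, 1-3 12, 3-4 2, 2-4 9, 4-6 16] → take 3-4 (2); add 3.
Step 3: frontier [1-6 5, 1-2 8, 3-7 4, 2-3 9, 2-4 9, 4-6 16] → take 3-7 (4); add 7.
Step 4: frontier [1-6 5, 1-2 8, 2-3 9, 2-4 9, 4-6 16, 6-7 5, 2-7 14, 5-7 18] → take 1-6 (5); add 6.
Step 5: frontier [1-2 8, 2-3 9, 2-4 9, 2-6 4, 5-6 19, 2-7 14, 5-7 18] → take 2-6 (4); add 2.
Step 6: frontier [5-6 19, 5-7 18] → take 5-7 (18); add 5.
MST edges: 1-4, 3-4, 3-7, 1-6, 2-6, 5-7; total weight 2+2+4+5+4+18 = 35.

35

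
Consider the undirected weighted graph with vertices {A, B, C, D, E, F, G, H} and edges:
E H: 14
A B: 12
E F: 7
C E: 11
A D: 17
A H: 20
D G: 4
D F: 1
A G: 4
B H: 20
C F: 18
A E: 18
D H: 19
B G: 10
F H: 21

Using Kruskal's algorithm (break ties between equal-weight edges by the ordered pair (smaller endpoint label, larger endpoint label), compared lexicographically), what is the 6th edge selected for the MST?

C-E

Kruskal: consider edges lightest-first.
D F (1): add — endpoints in different components.
A G (4): add — endpoints in different components.
D G (4): add — endpoints in different components.
E F (7): add — endpoints in different components.
B G (10): add — endpoints in different components.
C E (11): add — endpoints in different components.
A B (12): skip — A and B already connected.
E H (14): add — endpoints in different components.
The 6th edge added is C E.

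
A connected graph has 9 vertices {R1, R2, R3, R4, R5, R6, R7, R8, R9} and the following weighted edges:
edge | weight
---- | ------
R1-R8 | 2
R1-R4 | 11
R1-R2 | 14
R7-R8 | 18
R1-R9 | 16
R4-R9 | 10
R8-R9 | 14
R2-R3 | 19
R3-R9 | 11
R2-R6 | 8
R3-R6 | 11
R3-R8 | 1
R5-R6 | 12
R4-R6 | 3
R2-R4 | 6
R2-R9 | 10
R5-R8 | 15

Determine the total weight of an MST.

Sort edges by weight, then run Kruskal:
R3-R8 (1): add — endpoints in different components.
R1-R8 (2): add — endpoints in different components.
R4-R6 (3): add — endpoints in different components.
R2-R4 (6): add — endpoints in different components.
R2-R6 (8): skip — R2 and R6 already connected.
R2-R9 (10): add — endpoints in different components.
R4-R9 (10): skip — R9 and R4 already connected.
R1-R4 (11): add — endpoints in different components.
R3-R6 (11): skip — R6 and R3 already connected.
R3-R9 (11): skip — R9 and R3 already connected.
R5-R6 (12): add — endpoints in different components.
R1-R2 (14): skip — R1 and R2 already connected.
R8-R9 (14): skip — R9 and R8 already connected.
R5-R8 (15): skip — R8 and R5 already connected.
R1-R9 (16): skip — R1 and R9 already connected.
R7-R8 (18): add — endpoints in different components.
MST edges: R3-R8, R1-R8, R4-R6, R2-R4, R2-R9, R1-R4, R5-R6, R7-R8; total weight 1+2+3+6+10+11+12+18 = 63.

63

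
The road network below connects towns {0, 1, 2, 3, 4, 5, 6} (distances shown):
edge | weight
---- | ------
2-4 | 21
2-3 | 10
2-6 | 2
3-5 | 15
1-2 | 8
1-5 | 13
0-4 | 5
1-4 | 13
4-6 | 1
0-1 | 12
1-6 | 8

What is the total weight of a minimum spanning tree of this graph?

Grow the tree from 0 using Prim:
Step 1: cheapest edge leaving the tree is 0-4 (5); add 4.
Step 2: cheapest edge leaving the tree is 4-6 (1); add 6.
Step 3: cheapest edge leaving the tree is 2-6 (2); add 2.
Step 4: cheapest edge leaving the tree is 1-2 (8); add 1.
Step 5: cheapest edge leaving the tree is 2-3 (10); add 3.
Step 6: cheapest edge leaving the tree is 1-5 (13); add 5.
MST edges: 0-4, 4-6, 2-6, 1-2, 2-3, 1-5; total weight 5+1+2+8+10+13 = 39.

39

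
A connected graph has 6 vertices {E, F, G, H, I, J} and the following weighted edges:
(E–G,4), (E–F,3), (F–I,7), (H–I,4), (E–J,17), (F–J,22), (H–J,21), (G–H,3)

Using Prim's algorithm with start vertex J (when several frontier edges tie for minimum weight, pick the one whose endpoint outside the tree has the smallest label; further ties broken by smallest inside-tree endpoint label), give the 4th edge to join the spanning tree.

G-H

Prim's algorithm from J:
Step 1: cheapest edge leaving the tree is E–J (17); add E.
Step 2: cheapest edge leaving the tree is E–F (3); add F.
Step 3: cheapest edge leaving the tree is E–G (4); add G.
Step 4: cheapest edge leaving the tree is G–H (3); add H.
Step 5: cheapest edge leaving the tree is H–I (4); add I.
The 4th edge added is G–H.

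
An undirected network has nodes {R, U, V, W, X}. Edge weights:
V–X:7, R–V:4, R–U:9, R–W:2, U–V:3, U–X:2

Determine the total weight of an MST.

Prim's algorithm from U:
Step 1: frontier [U–X 2, U–V 3, R–U 9] → take U–X (2); add X.
Step 2: frontier [U–V 3, R–U 9, V–X 7] → take U–V (3); add V.
Step 3: frontier [R–U 9, R–V 4] → take R–V (4); add R.
Step 4: frontier [R–W 2] → take R–W (2); add W.
MST edges: U–X, U–V, R–V, R–W; total weight 2+3+4+2 = 11.

11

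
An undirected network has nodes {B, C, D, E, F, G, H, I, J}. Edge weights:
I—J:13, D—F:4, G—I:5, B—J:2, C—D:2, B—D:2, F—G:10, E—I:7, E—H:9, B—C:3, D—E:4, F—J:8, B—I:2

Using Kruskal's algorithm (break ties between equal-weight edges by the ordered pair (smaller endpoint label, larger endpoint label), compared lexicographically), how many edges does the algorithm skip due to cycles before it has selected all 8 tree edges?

3

Sort edges by weight, then run Kruskal:
B—D (2): add — endpoints in different components.
B—I (2): add — endpoints in different components.
B—J (2): add — endpoints in different components.
C—D (2): add — endpoints in different components.
B—C (3): skip — B and C already connected.
D—E (4): add — endpoints in different components.
D—F (4): add — endpoints in different components.
G—I (5): add — endpoints in different components.
E—I (7): skip — E and I already connected.
F—J (8): skip — F and J already connected.
E—H (9): add — endpoints in different components.
Edges rejected before the tree was complete: 3.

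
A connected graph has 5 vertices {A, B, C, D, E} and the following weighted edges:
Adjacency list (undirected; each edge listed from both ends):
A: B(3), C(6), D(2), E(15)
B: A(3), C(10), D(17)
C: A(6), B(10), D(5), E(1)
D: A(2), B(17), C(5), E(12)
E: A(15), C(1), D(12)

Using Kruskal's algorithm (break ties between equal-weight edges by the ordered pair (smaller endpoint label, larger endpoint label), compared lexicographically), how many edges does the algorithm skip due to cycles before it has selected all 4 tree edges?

0

Kruskal's algorithm — process edges by increasing weight (ties by edge label):
C—E (1): add. Components now {A} {B} {C,E} {D}
A—D (2): add. Components now {A,D} {B} {C,E}
A—B (3): add. Components now {A,B,D} {C,E}
C—D (5): add. Components now {A,B,C,D,E}
Edges rejected before the tree was complete: 0.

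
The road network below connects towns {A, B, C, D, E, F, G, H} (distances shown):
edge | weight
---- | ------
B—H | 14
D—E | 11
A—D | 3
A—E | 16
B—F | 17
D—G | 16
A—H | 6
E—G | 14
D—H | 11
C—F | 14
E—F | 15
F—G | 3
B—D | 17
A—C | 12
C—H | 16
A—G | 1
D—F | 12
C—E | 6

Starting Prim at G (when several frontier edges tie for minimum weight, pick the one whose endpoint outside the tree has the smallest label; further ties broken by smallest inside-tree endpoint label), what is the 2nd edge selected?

A-D

Grow the tree from G using Prim:
Step 1: cheapest edge leaving the tree is A—G (1); add A.
Step 2: cheapest edge leaving the tree is A—D (3); add D.
Step 3: cheapest edge leaving the tree is F—G (3); add F.
Step 4: cheapest edge leaving the tree is A—H (6); add H.
Step 5: cheapest edge leaving the tree is D—E (11); add E.
Step 6: cheapest edge leaving the tree is C—E (6); add C.
Step 7: cheapest edge leaving the tree is B—H (14); add B.
The 2nd edge added is A—D.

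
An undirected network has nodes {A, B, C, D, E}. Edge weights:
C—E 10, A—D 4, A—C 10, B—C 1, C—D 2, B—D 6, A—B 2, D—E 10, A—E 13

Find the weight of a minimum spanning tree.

Sort edges by weight, then run Kruskal:
B—C (1): add. Components now {A} {B,C} {D} {E}
A—B (2): add. Components now {A,B,C} {D} {E}
C—D (2): add. Components now {A,B,C,D} {E}
A—D (4): skip — A and D already connected.
B—D (6): skip — B and D already connected.
A—C (10): skip — A and C already connected.
C—E (10): add. Components now {A,B,C,D,E}
MST edges: B—C, A—B, C—D, C—E; total weight 1+2+2+10 = 15.

15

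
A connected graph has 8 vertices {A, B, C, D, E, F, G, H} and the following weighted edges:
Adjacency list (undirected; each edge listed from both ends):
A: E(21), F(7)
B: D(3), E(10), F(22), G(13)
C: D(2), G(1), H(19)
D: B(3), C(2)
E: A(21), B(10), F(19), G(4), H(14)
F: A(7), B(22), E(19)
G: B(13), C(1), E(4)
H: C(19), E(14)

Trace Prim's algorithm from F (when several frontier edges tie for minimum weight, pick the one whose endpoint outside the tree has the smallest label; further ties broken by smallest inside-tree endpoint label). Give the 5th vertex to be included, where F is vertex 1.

C

Prim, starting at F.
Step 1: cheapest edge leaving the tree is A—F (7); add A.
Step 2: cheapest edge leaving the tree is E—F (19); add E.
Step 3: cheapest edge leaving the tree is E—G (4); add G.
Step 4: cheapest edge leaving the tree is C—G (1); add C.
Step 5: cheapest edge leaving the tree is C—D (2); add D.
Step 6: cheapest edge leaving the tree is B—D (3); add B.
Step 7: cheapest edge leaving the tree is E—H (14); add H.
Vertex order: F, A, E, G, C, D, B, H. The 5th vertex is C.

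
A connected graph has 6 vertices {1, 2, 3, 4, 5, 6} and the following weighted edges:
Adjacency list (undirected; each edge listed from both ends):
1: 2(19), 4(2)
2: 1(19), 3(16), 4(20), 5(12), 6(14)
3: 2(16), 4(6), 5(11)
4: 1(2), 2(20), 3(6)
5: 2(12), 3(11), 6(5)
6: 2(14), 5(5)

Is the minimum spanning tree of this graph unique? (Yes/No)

Yes

Kruskal's algorithm — process edges by increasing weight (ties by edge label):
1-4 (2): add. Components now {1,4} {2} {3} {5} {6}
5-6 (5): add. Components now {1,4} {2} {3} {5,6}
3-4 (6): add. Components now {1,3,4} {2} {5,6}
3-5 (11): add. Components now {1,3,4,5,6} {2}
2-5 (12): add. Components now {1,2,3,4,5,6}
Every non-tree edge has weight strictly greater than the heaviest edge on the tree path between its endpoints, so the MST is unique.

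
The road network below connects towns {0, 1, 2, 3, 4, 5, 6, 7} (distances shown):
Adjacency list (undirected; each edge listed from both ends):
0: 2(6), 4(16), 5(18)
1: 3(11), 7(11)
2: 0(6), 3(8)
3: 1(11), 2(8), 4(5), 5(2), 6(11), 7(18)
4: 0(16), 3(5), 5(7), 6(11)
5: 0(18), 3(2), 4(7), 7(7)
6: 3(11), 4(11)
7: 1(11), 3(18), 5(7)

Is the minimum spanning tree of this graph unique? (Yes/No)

Kruskal: consider edges lightest-first.
3—5 (2): add — endpoints in different components.
3—4 (5): add — endpoints in different components.
0—2 (6): add — endpoints in different components.
4—5 (7): skip — 4 and 5 already connected.
5—7 (7): add — endpoints in different components.
2—3 (8): add — endpoints in different components.
1—3 (11): add — endpoints in different components.
1—7 (11): skip — 1 and 7 already connected.
3—6 (11): add — endpoints in different components.
Non-tree edge 1—7 has weight 11, equal to the heaviest edge on its tree cycle — swapping gives another MST of the same weight. Not unique.

No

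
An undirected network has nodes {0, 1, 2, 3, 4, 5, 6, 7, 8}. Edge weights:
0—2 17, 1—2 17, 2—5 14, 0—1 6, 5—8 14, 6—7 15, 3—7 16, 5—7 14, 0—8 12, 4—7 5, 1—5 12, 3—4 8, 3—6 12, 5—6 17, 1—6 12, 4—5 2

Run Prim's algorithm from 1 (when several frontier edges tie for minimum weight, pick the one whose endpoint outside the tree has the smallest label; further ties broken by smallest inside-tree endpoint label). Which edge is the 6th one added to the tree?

1-6

Prim's algorithm from 1:
Step 1: cheapest edge leaving the tree is 0—1 (6); add 0.
Step 2: cheapest edge leaving the tree is 1—5 (12); add 5.
Step 3: cheapest edge leaving the tree is 4—5 (2); add 4.
Step 4: cheapest edge leaving the tree is 4—7 (5); add 7.
Step 5: cheapest edge leaving the tree is 3—4 (8); add 3.
Step 6: cheapest edge leaving the tree is 1—6 (12); add 6.
Step 7: cheapest edge leaving the tree is 0—8 (12); add 8.
Step 8: cheapest edge leaving the tree is 2—5 (14); add 2.
The 6th edge added is 1—6.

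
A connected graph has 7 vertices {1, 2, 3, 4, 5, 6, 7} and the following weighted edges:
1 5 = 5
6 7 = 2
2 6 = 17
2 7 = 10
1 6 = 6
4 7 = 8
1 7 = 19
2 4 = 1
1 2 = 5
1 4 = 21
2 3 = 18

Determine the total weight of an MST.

37

Prim's algorithm from 2:
Step 1: frontier [2 4 1, 1 2 5, 2 7 10, 2 6 17, 2 3 18] → take 2 4 (1); add 4.
Step 2: frontier [1 2 5, 2 7 10, 2 6 17, 2 3 18, 4 7 8, 1 4 21] → take 1 2 (5); add 1.
Step 3: frontier [1 5 5, 1 6 6, 1 7 19, 2 7 10, 2 6 17, 2 3 18, 4 7 8] → take 1 5 (5); add 5.
Step 4: frontier [1 6 6, 1 7 19, 2 7 10, 2 6 17, 2 3 18, 4 7 8] → take 1 6 (6); add 6.
Step 5: frontier [1 7 19, 2 7 10, 2 3 18, 4 7 8, 6 7 2] → take 6 7 (2); add 7.
Step 6: frontier [2 3 18] → take 2 3 (18); add 3.
MST edges: 2 4, 1 2, 1 5, 1 6, 6 7, 2 3; total weight 1+5+5+6+2+18 = 37.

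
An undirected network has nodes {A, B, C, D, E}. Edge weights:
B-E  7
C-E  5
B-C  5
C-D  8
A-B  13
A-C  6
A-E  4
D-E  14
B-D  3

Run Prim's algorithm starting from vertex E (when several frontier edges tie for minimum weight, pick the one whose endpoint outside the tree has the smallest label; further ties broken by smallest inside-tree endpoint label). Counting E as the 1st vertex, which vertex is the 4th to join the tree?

B

Grow the tree from E using Prim:
Step 1: cheapest edge leaving the tree is A-E (4); add A.
Step 2: cheapest edge leaving the tree is C-E (5); add C.
Step 3: cheapest edge leaving the tree is B-C (5); add B.
Step 4: cheapest edge leaving the tree is B-D (3); add D.
Vertex order: E, A, C, B, D. The 4th vertex is B.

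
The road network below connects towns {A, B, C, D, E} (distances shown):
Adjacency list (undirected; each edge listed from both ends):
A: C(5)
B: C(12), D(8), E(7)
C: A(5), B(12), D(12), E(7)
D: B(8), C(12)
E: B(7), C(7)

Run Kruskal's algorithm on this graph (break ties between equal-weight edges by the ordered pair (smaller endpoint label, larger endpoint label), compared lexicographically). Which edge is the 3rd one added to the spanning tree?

Sort edges by weight, then run Kruskal:
A–C (5): add. Components now {A,C} {B} {D} {E}
B–E (7): add. Components now {A,C} {B,E} {D}
C–E (7): add. Components now {A,B,C,E} {D}
B–D (8): add. Components now {A,B,C,D,E}
The 3rd edge added is C–E.

C-E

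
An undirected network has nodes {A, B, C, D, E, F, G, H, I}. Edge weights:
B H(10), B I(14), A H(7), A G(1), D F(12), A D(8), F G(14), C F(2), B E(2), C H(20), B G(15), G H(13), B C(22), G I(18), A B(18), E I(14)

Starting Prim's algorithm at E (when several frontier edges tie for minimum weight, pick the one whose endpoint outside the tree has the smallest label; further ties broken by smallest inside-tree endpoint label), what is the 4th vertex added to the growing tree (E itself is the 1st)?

A

Grow the tree from E using Prim:
Step 1: cheapest edge leaving the tree is B E (2); add B.
Step 2: cheapest edge leaving the tree is B H (10); add H.
Step 3: cheapest edge leaving the tree is A H (7); add A.
Step 4: cheapest edge leaving the tree is A G (1); add G.
Step 5: cheapest edge leaving the tree is A D (8); add D.
Step 6: cheapest edge leaving the tree is D F (12); add F.
Step 7: cheapest edge leaving the tree is C F (2); add C.
Step 8: cheapest edge leaving the tree is B I (14); add I.
Vertex order: E, B, H, A, G, D, F, C, I. The 4th vertex is A.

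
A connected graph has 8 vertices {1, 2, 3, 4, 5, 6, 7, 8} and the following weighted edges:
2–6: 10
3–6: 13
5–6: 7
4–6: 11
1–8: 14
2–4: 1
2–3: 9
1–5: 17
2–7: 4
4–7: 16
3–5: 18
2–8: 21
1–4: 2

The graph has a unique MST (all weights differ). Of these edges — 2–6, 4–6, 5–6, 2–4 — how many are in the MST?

Sort edges by weight, then run Kruskal:
2–4 (1): add — endpoints in different components.
1–4 (2): add — endpoints in different components.
2–7 (4): add — endpoints in different components.
5–6 (7): add — endpoints in different components.
2–3 (9): add — endpoints in different components.
2–6 (10): add — endpoints in different components.
4–6 (11): skip — 4 and 6 already connected.
3–6 (13): skip — 3 and 6 already connected.
1–8 (14): add — endpoints in different components.
MST edge set: {2–4, 1–4, 2–7, 5–6, 2–3, 2–6, 1–8}.
Of the listed edges, {2–6, 5–6, 2–4} are in the MST → 3.

3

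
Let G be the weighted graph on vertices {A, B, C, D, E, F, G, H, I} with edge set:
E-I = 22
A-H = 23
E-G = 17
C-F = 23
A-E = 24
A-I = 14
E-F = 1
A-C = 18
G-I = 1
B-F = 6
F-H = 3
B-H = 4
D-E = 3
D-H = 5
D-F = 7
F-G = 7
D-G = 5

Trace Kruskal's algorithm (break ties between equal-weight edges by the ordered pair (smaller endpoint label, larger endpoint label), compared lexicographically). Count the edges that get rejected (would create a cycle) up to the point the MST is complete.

5

Sort edges by weight, then run Kruskal:
E-F (1): add — endpoints in different components.
G-I (1): add — endpoints in different components.
D-E (3): add — endpoints in different components.
F-H (3): add — endpoints in different components.
B-H (4): add — endpoints in different components.
D-G (5): add — endpoints in different components.
D-H (5): skip — D and H already connected.
B-F (6): skip — B and F already connected.
D-F (7): skip — D and F already connected.
F-G (7): skip — F and G already connected.
A-I (14): add — endpoints in different components.
E-G (17): skip — E and G already connected.
A-C (18): add — endpoints in different components.
Edges rejected before the tree was complete: 5.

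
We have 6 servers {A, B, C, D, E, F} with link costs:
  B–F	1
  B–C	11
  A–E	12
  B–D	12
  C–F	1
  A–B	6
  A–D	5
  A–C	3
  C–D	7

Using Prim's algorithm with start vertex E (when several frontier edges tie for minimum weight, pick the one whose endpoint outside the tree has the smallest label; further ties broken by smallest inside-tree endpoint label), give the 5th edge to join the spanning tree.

A-D

Prim, starting at E.
Step 1: cheapest edge leaving the tree is A–E (12); add A.
Step 2: cheapest edge leaving the tree is A–C (3); add C.
Step 3: cheapest edge leaving the tree is C–F (1); add F.
Step 4: cheapest edge leaving the tree is B–F (1); add B.
Step 5: cheapest edge leaving the tree is A–D (5); add D.
The 5th edge added is A–D.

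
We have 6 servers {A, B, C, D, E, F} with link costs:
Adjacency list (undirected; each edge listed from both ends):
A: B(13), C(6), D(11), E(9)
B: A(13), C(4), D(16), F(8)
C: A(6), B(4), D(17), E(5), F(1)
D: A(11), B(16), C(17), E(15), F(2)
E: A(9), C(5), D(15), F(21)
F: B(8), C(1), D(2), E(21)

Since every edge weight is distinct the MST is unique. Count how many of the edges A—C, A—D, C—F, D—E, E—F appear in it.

2

Kruskal: consider edges lightest-first.
C—F (1): add — endpoints in different components.
D—F (2): add — endpoints in different components.
B—C (4): add — endpoints in different components.
C—E (5): add — endpoints in different components.
A—C (6): add — endpoints in different components.
MST edge set: {C—F, D—F, B—C, C—E, A—C}.
Of the listed edges, {A—C, C—F} are in the MST → 2.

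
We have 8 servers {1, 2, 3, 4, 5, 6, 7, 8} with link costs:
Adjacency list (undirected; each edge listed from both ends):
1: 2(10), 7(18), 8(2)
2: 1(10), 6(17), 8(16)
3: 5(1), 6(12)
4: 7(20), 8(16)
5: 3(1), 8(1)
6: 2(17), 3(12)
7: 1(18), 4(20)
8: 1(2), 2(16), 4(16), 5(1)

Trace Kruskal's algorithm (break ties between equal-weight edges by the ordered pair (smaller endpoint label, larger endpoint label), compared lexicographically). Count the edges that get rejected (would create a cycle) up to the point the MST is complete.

2

Kruskal: consider edges lightest-first.
3 5 (1): add — endpoints in different components.
5 8 (1): add — endpoints in different components.
1 8 (2): add — endpoints in different components.
1 2 (10): add — endpoints in different components.
3 6 (12): add — endpoints in different components.
2 8 (16): skip — 2 and 8 already connected.
4 8 (16): add — endpoints in different components.
2 6 (17): skip — 2 and 6 already connected.
1 7 (18): add — endpoints in different components.
Edges rejected before the tree was complete: 2.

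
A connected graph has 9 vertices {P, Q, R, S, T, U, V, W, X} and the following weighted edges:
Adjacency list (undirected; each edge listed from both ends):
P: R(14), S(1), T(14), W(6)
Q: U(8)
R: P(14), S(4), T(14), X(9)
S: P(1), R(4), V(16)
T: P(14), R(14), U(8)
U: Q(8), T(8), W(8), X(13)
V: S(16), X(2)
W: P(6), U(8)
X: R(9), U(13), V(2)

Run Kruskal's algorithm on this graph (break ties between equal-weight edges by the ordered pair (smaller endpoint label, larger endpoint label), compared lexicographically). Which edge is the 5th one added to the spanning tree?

Q-U

Kruskal's algorithm — process edges by increasing weight (ties by edge label):
P–S (1): add — endpoints in different components.
V–X (2): add — endpoints in different components.
R–S (4): add — endpoints in different components.
P–W (6): add — endpoints in different components.
Q–U (8): add — endpoints in different components.
T–U (8): add — endpoints in different components.
U–W (8): add — endpoints in different components.
R–X (9): add — endpoints in different components.
The 5th edge added is Q–U.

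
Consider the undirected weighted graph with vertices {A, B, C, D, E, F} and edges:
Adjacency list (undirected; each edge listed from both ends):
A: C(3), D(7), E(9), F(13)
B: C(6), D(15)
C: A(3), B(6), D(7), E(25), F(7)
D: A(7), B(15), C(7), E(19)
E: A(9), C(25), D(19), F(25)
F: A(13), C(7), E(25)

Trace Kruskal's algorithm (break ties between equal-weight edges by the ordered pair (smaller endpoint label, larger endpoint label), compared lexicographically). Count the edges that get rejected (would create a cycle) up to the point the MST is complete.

1

Kruskal's algorithm — process edges by increasing weight (ties by edge label):
A C (3): add. Components now {A,C} {B} {D} {E} {F}
B C (6): add. Components now {A,B,C} {D} {E} {F}
A D (7): add. Components now {A,B,C,D} {E} {F}
C D (7): skip — C and D already connected.
C F (7): add. Components now {A,B,C,D,F} {E}
A E (9): add. Components now {A,B,C,D,E,F}
Edges rejected before the tree was complete: 1.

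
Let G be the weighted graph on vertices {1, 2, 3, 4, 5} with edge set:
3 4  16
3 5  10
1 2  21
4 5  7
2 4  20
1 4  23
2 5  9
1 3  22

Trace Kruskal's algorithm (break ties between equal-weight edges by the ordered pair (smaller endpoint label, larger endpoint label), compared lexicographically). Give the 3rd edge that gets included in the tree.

3-5

Kruskal's algorithm — process edges by increasing weight (ties by edge label):
4 5 (7): add. Components now {1} {2} {3} {4,5}
2 5 (9): add. Components now {1} {2,4,5} {3}
3 5 (10): add. Components now {1} {2,3,4,5}
3 4 (16): skip — 3 and 4 already connected.
2 4 (20): skip — 2 and 4 already connected.
1 2 (21): add. Components now {1,2,3,4,5}
The 3rd edge added is 3 5.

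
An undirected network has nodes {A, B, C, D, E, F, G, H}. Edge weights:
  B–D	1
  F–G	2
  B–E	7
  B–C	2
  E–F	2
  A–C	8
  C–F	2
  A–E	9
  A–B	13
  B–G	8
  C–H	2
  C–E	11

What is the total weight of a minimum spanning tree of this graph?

19

Sort edges by weight, then run Kruskal:
B–D (1): add — endpoints in different components.
B–C (2): add — endpoints in different components.
C–F (2): add — endpoints in different components.
C–H (2): add — endpoints in different components.
E–F (2): add — endpoints in different components.
F–G (2): add — endpoints in different components.
B–E (7): skip — B and E already connected.
A–C (8): add — endpoints in different components.
MST edges: B–D, B–C, C–F, C–H, E–F, F–G, A–C; total weight 1+2+2+2+2+2+8 = 19.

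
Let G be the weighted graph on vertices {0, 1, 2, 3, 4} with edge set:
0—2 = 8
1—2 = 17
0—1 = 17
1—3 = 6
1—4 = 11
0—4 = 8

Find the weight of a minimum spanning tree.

Kruskal: consider edges lightest-first.
1—3 (6): add. Components now {0} {1,3} {2} {4}
0—2 (8): add. Components now {0,2} {1,3} {4}
0—4 (8): add. Components now {0,2,4} {1,3}
1—4 (11): add. Components now {0,1,2,3,4}
MST edges: 1—3, 0—2, 0—4, 1—4; total weight 6+8+8+11 = 33.

33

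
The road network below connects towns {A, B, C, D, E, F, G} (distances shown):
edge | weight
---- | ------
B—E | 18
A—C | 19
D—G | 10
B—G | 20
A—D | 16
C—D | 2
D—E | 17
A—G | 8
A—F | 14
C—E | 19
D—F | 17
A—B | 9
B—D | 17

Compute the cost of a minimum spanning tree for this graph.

60

Prim's algorithm from D:
Step 1: cheapest edge leaving the tree is C—D (2); add C.
Step 2: cheapest edge leaving the tree is D—G (10); add G.
Step 3: cheapest edge leaving the tree is A—G (8); add A.
Step 4: cheapest edge leaving the tree is A—B (9); add B.
Step 5: cheapest edge leaving the tree is A—F (14); add F.
Step 6: cheapest edge leaving the tree is D—E (17); add E.
MST edges: C—D, D—G, A—G, A—B, A—F, D—E; total weight 2+10+8+9+14+17 = 60.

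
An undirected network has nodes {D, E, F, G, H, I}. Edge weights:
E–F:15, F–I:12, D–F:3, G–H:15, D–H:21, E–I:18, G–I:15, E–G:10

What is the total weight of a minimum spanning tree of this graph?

55

Grow the tree from E using Prim:
Step 1: frontier [E–G 10, E–F 15, E–I 18] → take E–G (10); add G.
Step 2: frontier [E–F 15, E–I 18, G–H 15, G–I 15] → take E–F (15); add F.
Step 3: frontier [E–I 18, D–F 3, F–I 12, G–H 15, G–I 15] → take D–F (3); add D.
Step 4: frontier [D–H 21, E–I 18, F–I 12, G–H 15, G–I 15] → take F–I (12); add I.
Step 5: frontier [D–H 21, G–H 15] → take G–H (15); add H.
MST edges: E–G, E–F, D–F, F–I, G–H; total weight 10+15+3+12+15 = 55.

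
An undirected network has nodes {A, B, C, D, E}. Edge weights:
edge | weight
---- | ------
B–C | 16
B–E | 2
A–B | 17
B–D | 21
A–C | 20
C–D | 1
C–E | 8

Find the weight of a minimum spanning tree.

28

Sort edges by weight, then run Kruskal:
C–D (1): add — endpoints in different components.
B–E (2): add — endpoints in different components.
C–E (8): add — endpoints in different components.
B–C (16): skip — B and C already connected.
A–B (17): add — endpoints in different components.
MST edges: C–D, B–E, C–E, A–B; total weight 1+2+8+17 = 28.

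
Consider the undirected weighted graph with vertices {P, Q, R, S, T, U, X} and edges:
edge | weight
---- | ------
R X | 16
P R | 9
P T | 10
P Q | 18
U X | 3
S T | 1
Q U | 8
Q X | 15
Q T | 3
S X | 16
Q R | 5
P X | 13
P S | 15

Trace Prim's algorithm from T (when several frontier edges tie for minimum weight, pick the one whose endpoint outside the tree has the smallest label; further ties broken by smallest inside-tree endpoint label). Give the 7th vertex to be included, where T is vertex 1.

P

Prim's algorithm from T:
Step 1: frontier [S T 1, Q T 3, P T 10] → take S T (1); add S.
Step 2: frontier [P S 15, S X 16, Q T 3, P T 10] → take Q T (3); add Q.
Step 3: frontier [Q R 5, Q U 8, Q X 15, P Q 18, P S 15, S X 16, P T 10] → take Q R (5); add R.
Step 4: frontier [Q U 8, Q X 15, P Q 18, P R 9, R X 16, P S 15, S X 16, P T 10] → take Q U (8); add U.
Step 5: frontier [Q X 15, P Q 18, P R 9, R X 16, P S 15, S X 16, P T 10, U X 3] → take U X (3); add X.
Step 6: frontier [P Q 18, P R 9, P S 15, P T 10, P X 13] → take P R (9); add P.
Vertex order: T, S, Q, R, U, X, P. The 7th vertex is P.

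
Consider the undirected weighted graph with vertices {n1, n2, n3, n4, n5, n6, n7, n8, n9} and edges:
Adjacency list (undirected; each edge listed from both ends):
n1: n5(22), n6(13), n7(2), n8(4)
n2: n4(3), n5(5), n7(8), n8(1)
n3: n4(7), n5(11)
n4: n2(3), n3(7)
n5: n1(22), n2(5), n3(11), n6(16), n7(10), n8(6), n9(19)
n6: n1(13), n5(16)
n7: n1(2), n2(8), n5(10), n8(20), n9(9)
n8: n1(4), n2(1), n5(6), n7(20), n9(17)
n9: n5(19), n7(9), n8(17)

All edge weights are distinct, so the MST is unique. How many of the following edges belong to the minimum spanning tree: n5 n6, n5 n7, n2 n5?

Kruskal's algorithm — process edges by increasing weight (ties by edge label):
n2 n8 (1): add — endpoints in different components.
n1 n7 (2): add — endpoints in different components.
n2 n4 (3): add — endpoints in different components.
n1 n8 (4): add — endpoints in different components.
n2 n5 (5): add — endpoints in different components.
n5 n8 (6): skip — n8 and n5 already connected.
n3 n4 (7): add — endpoints in different components.
n2 n7 (8): skip — n7 and n2 already connected.
n7 n9 (9): add — endpoints in different components.
n5 n7 (10): skip — n7 and n5 already connected.
n3 n5 (11): skip — n3 and n5 already connected.
n1 n6 (13): add — endpoints in different components.
MST edge set: {n2 n8, n1 n7, n2 n4, n1 n8, n2 n5, n3 n4, n7 n9, n1 n6}.
Of the listed edges, {n2 n5} are in the MST → 1.

1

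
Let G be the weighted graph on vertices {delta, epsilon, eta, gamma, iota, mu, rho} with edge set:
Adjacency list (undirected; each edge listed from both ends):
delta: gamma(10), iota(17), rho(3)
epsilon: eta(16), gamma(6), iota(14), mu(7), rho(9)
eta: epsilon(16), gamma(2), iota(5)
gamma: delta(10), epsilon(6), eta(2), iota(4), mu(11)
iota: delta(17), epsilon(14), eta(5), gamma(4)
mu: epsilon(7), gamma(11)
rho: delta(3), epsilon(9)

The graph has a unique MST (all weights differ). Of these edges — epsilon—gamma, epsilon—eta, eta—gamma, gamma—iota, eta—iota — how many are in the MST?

3

Kruskal: consider edges lightest-first.
eta—gamma (2): add. Components now {rho} {epsilon} {mu} {eta,gamma} {delta} {iota}
delta—rho (3): add. Components now {delta,rho} {epsilon} {mu} {eta,gamma} {iota}
gamma—iota (4): add. Components now {delta,rho} {epsilon} {mu} {eta,gamma,iota}
eta—iota (5): skip — eta and iota already connected.
epsilon—gamma (6): add. Components now {delta,rho} {epsilon,eta,gamma,iota} {mu}
epsilon—mu (7): add. Components now {delta,rho} {epsilon,eta,gamma,iota,mu}
epsilon—rho (9): add. Components now {delta,epsilon,eta,gamma,iota,mu,rho}
MST edge set: {eta—gamma, delta—rho, gamma—iota, epsilon—gamma, epsilon—mu, epsilon—rho}.
Of the listed edges, {epsilon—gamma, eta—gamma, gamma—iota} are in the MST → 3.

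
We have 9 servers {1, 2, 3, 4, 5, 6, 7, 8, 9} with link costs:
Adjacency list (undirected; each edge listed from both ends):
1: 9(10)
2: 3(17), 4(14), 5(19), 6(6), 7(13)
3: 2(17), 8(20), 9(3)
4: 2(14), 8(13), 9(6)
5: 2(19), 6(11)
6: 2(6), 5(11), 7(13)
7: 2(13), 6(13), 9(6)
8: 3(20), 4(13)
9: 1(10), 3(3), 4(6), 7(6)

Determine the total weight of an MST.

Sort edges by weight, then run Kruskal:
3–9 (3): add — endpoints in different components.
2–6 (6): add — endpoints in different components.
4–9 (6): add — endpoints in different components.
7–9 (6): add — endpoints in different components.
1–9 (10): add — endpoints in different components.
5–6 (11): add — endpoints in different components.
2–7 (13): add — endpoints in different components.
4–8 (13): add — endpoints in different components.
MST edges: 3–9, 2–6, 4–9, 7–9, 1–9, 5–6, 2–7, 4–8; total weight 3+6+6+6+10+11+13+13 = 68.

68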